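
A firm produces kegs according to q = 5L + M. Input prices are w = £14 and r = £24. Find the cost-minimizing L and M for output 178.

The inputs are perfect substitutes, so the firm uses whichever has the lower cost per unit of output.
Cost per unit of output via L is 2.8; via M it is 24. L is cheaper.
Producing q = 178 with L alone: L = 35.6, M = 0.

L* = 35.6, M* = 0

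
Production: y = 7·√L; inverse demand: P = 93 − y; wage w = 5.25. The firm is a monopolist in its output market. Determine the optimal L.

L* = 36

Marginal revenue from the inverse demand is MR = 93 − 2y.
The marginal product is MP_L = 3.5·L^(-1/2).
A monopolist hires until marginal revenue product equals the wage: MR·MP_L = w.
At L, y = 7·√L. Substituting and solving: (93 − 14·√L)·3.5·L^(-1/2) = 5.25 gives L = 36.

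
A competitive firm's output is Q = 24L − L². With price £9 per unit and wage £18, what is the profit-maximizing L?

The marginal product of L is MP_L = 24 − 2L.
A price-taking firm hires until the value of the marginal product equals the wage: P·MP_L = w, so 9·(24 − 2L) = 18.
Then 24 − 2L = 2, giving L = 11.

L* = 11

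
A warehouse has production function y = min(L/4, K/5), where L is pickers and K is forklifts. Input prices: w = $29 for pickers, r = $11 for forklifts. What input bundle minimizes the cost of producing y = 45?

With a fixed-proportions technology, the cost-minimizing bundle uses no slack in either input: L/4 = K/5 = y.
So L = 4·45 = 180 and K = 5·45 = 225.

L* = 180, K* = 225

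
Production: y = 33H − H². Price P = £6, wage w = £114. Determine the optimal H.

The marginal product of H is MP_H = 33 − 2H.
A price-taking firm hires until the value of the marginal product equals the wage: P·MP_H = w, so 6·(33 − 2H) = 114.
Then 33 − 2H = 19, giving H = 7.

H* = 7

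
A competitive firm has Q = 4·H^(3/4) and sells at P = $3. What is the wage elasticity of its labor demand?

ε = -4

MP_H = (3/4)·4·H^(-1/4), so P·MP_H = w gives 9·H^(-1/4) = w.
Solving, H(w) = (9/w)^(4). This is a constant-elasticity form: H ∝ w^(−4), so ε = −4.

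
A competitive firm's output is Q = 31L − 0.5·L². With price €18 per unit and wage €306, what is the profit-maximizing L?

The marginal product of L is MP_L = 31 − L.
A price-taking firm hires until the value of the marginal product equals the wage: P·MP_L = w, so 18·(31 − L) = 306.
Then 31 − L = 17, giving L = 14.

L* = 14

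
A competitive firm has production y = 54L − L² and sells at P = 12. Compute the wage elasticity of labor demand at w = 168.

From P·MP_L = w with MP_L = 54 − 2L, labor demand is L(w) = (54 − w/12)/2.
dL/dw = −1/(24) = -1/24.
At w = 168, L = 20, so ε = (dL/dw)·(w/L) = (-1/24)·(168/20) = -0.35.

ε = -0.35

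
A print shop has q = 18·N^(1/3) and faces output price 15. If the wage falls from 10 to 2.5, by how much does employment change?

ΔN = 189

From P·MP_N = w with MP_N = 6·N^(-2/3), the labor demand is N(w) = (90/w)^(3/2).
At w = 10: N = 27. At w = 2.5: N = 216.
ΔN = 216 − 27 = 189.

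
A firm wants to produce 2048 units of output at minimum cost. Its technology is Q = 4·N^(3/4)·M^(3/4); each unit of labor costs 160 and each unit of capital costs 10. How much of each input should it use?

N* = 16, M* = 256

Cost minimization requires the marginal rate of technical substitution to equal the input-price ratio: MP_N/MP_M = w/r.
Here MP_N/MP_M = (3/4)·(M/N)/(3/4) = (M/N). Setting this equal to 160/10 = 16 gives M = 16N.
Substituting into Q = 2048: 4·N^(3/4)·(16N)^(3/4) = 2048.
Solving, N = 16 and M = 256.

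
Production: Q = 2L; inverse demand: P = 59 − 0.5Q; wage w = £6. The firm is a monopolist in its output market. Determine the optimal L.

Marginal revenue from the inverse demand is MR = 59 − Q.
The marginal product is MP_L = 2.
A monopolist hires until marginal revenue product equals the wage: MR·MP_L = w.
(59 − 2L)·2 = 6, so L = 28.

L* = 28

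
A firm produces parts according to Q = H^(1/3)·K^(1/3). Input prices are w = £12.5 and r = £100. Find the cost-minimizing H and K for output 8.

Cost minimization requires the marginal rate of technical substitution to equal the input-price ratio: MP_H/MP_K = w/r.
Here MP_H/MP_K = (1/3)·(K/H)/(1/3) = (K/H). Setting this equal to 12.5/100 = 0.125 gives K = 0.125H.
Substituting into Q = 8: H^(1/3)·(0.125H)^(1/3) = 8.
Solving, H = 64 and K = 8.

H* = 64, K* = 8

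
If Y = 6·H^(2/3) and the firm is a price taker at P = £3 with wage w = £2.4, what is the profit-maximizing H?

MP_H = (2/3)·6·H^(-1/3) = 4·H^(-1/3).
Profit maximization for a price taker requires P·MP_H = w: 3·4·H^(-1/3) = 2.4.
So H^(-1/3) = 0.2, which gives H = 125.

H* = 125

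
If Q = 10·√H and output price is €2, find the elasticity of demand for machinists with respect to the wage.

ε = -2

MP_H = (1/2)·10·H^(-1/2), so P·MP_H = w gives 10·H^(-1/2) = w.
Solving, H(w) = (10/w)^(2). This is a constant-elasticity form: H ∝ w^(−2), so ε = −2.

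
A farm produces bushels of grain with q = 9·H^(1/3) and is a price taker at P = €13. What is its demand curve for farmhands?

H(w) = (39/w)^(3/2)

MP_H = (1/3)·9·H^(-2/3) = 3·H^(-2/3).
Setting P·MP_H = w: 39·H^(-2/3) = w.
Solving for H: H^(-2/3) = w/39, so H = (39/w)^(3/2).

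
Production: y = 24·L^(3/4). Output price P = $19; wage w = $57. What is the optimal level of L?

L* = 1296

MP_L = (3/4)·24·L^(-1/4) = 18·L^(-1/4).
Profit maximization for a price taker requires P·MP_L = w: 19·18·L^(-1/4) = 57.
So L^(-1/4) = 1/6, which gives L = 1296.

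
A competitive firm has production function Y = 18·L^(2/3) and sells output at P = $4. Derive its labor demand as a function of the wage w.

MP_L = (2/3)·18·L^(-1/3) = 12·L^(-1/3).
Setting P·MP_L = w: 48·L^(-1/3) = w.
Solving for L: L^(-1/3) = w/48, so L = (48/w)^(3).

L(w) = 110592/w³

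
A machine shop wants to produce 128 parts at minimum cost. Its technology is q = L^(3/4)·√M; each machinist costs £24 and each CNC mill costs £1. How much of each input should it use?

L* = 16, M* = 256

Cost minimization requires the marginal rate of technical substitution to equal the input-price ratio: MP_L/MP_M = w/r.
Here MP_L/MP_M = (3/4)·(M/L)/(1/2) = 1.5·(M/L). Setting this equal to 24/1 = 24 gives M = 16L.
Substituting into q = 128: L^(3/4)·(16L)^(1/2) = 128.
Solving, L = 16 and M = 256.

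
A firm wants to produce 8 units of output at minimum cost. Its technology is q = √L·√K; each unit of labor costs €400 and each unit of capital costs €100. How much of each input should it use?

Cost minimization requires the marginal rate of technical substitution to equal the input-price ratio: MP_L/MP_K = w/r.
Here MP_L/MP_K = (1/2)·(K/L)/(1/2) = (K/L). Setting this equal to 400/100 = 4 gives K = 4L.
Substituting into q = 8: L^(1/2)·(4L)^(1/2) = 8.
Solving, L = 4 and K = 16.

L* = 4, K* = 16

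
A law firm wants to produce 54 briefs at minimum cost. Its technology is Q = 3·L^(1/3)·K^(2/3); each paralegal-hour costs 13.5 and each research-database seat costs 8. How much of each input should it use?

Cost minimization requires the marginal rate of technical substitution to equal the input-price ratio: MP_L/MP_K = w/r.
Here MP_L/MP_K = (1/3)·(K/L)/(2/3) = 0.5·(K/L). Setting this equal to 13.5/8 = 1.6875 gives K = 3.375L.
Substituting into Q = 54: 3·L^(1/3)·(3.375L)^(2/3) = 54.
Solving, L = 8 and K = 27.

L* = 8, K* = 27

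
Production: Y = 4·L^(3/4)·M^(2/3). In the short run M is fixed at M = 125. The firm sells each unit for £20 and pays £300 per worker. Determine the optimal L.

L* = 625

With M = 125, MP_L = (3/4)·4·L^(-1/4)·125^(2/3) = 75·L^(-1/4).
Profit maximization for a price taker requires P·MP_L = w: 20·75·L^(-1/4) = 300.
So L^(-1/4) = 0.2, which gives L = 625.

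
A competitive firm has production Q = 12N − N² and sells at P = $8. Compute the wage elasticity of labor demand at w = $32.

ε = -0.5

From P·MP_N = w with MP_N = 12 − 2N, labor demand is N(w) = (12 − w/8)/2.
dN/dw = −1/(16) = -0.0625.
At w = 32, N = 4, so ε = (dN/dw)·(w/N) = (-0.0625)·(32/4) = -0.5.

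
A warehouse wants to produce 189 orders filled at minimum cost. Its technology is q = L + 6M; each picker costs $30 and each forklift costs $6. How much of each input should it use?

The inputs are perfect substitutes, so the firm uses whichever has the lower cost per unit of output.
Cost per unit of output via L is 30; via M it is 1. M is cheaper.
Producing q = 189 with M alone: L = 0, M = 31.5.

L* = 0, M* = 31.5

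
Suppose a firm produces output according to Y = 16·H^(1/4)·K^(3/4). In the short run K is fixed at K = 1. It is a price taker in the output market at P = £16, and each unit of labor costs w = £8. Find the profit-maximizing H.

With K = 1, MP_H = (1/4)·16·H^(-3/4)·1^(3/4) = 4·H^(-3/4).
Profit maximization for a price taker requires P·MP_H = w: 16·4·H^(-3/4) = 8.
So H^(-3/4) = 0.125, which gives H = 16.

H* = 16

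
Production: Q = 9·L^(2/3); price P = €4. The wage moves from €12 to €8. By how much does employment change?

From P·MP_L = w with MP_L = 6·L^(-1/3), the labor demand is L(w) = (24/w)^(3).
At w = 12: L = 8. At w = 8: L = 27.
ΔL = 27 − 8 = 19.

ΔL = 19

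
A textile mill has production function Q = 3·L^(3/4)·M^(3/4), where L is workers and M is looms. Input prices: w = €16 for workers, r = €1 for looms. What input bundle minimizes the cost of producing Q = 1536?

Cost minimization requires the marginal rate of technical substitution to equal the input-price ratio: MP_L/MP_M = w/r.
Here MP_L/MP_M = (3/4)·(M/L)/(3/4) = (M/L). Setting this equal to 16/1 = 16 gives M = 16L.
Substituting into Q = 1536: 3·L^(3/4)·(16L)^(3/4) = 1536.
Solving, L = 16 and M = 256.

L* = 16, M* = 256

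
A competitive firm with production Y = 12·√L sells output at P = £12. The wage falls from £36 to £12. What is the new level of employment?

From P·MP_L = w with MP_L = 6·L^(-1/2), the labor demand is L(w) = (72/w)^(2).
At w = 36: L = 4. At w = 12: L = 36.

L* = 36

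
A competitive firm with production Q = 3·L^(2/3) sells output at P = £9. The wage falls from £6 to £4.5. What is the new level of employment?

From P·MP_L = w with MP_L = 2·L^(-1/3), the labor demand is L(w) = (18/w)^(3).
At w = 6: L = 27. At w = 4.5: L = 64.

L* = 64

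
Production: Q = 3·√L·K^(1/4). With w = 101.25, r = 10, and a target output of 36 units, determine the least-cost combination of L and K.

L* = 16, K* = 81

Cost minimization requires the marginal rate of technical substitution to equal the input-price ratio: MP_L/MP_K = w/r.
Here MP_L/MP_K = (1/2)·(K/L)/(1/4) = 2·(K/L). Setting this equal to 101.25/10 = 10.125 gives K = 5.0625L.
Substituting into Q = 36: 3·L^(1/2)·(5.0625L)^(1/4) = 36.
Solving, L = 16 and K = 81.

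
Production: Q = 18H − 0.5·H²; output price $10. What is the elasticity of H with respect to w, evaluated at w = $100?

ε = -1.25

From P·MP_H = w with MP_H = 18 − H, labor demand is H(w) = 18 − w/10.
dH/dw = −1/(10) = -0.1.
At w = 100, H = 8, so ε = (dH/dw)·(w/H) = (-0.1)·(100/8) = -1.25.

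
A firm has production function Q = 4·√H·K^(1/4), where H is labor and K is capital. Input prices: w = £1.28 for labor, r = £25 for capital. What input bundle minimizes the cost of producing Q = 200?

H* = 625, K* = 16

Cost minimization requires the marginal rate of technical substitution to equal the input-price ratio: MP_H/MP_K = w/r.
Here MP_H/MP_K = (1/2)·(K/H)/(1/4) = 2·(K/H). Setting this equal to 1.28/25 = 0.0512 gives K = 0.0256H.
Substituting into Q = 200: 4·H^(1/2)·(0.0256H)^(1/4) = 200.
Solving, H = 625 and K = 16.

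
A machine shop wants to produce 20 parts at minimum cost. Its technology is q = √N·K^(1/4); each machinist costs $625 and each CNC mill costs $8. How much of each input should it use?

N* = 16, K* = 625

Cost minimization requires the marginal rate of technical substitution to equal the input-price ratio: MP_N/MP_K = w/r.
Here MP_N/MP_K = (1/2)·(K/N)/(1/4) = 2·(K/N). Setting this equal to 625/8 = 78.125 gives K = 39.0625N.
Substituting into q = 20: N^(1/2)·(39.0625N)^(1/4) = 20.
Solving, N = 16 and K = 625.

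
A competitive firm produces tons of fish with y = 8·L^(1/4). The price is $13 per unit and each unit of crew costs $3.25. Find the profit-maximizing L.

L* = 16

MP_L = (1/4)·8·L^(-3/4) = 2·L^(-3/4).
Profit maximization for a price taker requires P·MP_L = w: 13·2·L^(-3/4) = 3.25.
So L^(-3/4) = 0.125, which gives L = 16.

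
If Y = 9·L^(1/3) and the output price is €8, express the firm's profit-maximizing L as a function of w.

MP_L = (1/3)·9·L^(-2/3) = 3·L^(-2/3).
Setting P·MP_L = w: 24·L^(-2/3) = w.
Solving for L: L^(-2/3) = w/24, so L = (24/w)^(3/2).

L(w) = (24/w)^(3/2)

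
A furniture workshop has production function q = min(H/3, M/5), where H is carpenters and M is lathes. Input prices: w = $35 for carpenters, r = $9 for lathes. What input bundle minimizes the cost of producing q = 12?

With a fixed-proportions technology, the cost-minimizing bundle uses no slack in either input: H/3 = M/5 = q.
So H = 3·12 = 36 and M = 5·12 = 60.

H* = 36, M* = 60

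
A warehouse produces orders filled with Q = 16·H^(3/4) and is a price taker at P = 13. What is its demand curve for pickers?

MP_H = (3/4)·16·H^(-1/4) = 12·H^(-1/4).
Setting P·MP_H = w: 156·H^(-1/4) = w.
Solving for H: H^(-1/4) = w/156, so H = (156/w)^(4).

H(w) = (156/w)^(4)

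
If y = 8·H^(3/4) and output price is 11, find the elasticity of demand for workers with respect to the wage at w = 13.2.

MP_H = (3/4)·8·H^(-1/4), so P·MP_H = w gives 66·H^(-1/4) = w.
Solving, H(w) = (66/w)^(4). This is a constant-elasticity form: H ∝ w^(−4), so ε = −4.

ε = -4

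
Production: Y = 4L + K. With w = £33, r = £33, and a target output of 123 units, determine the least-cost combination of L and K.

L* = 30.75, K* = 0

The inputs are perfect substitutes, so the firm uses whichever has the lower cost per unit of output.
Cost per unit of output via L is 8.25; via K it is 33. L is cheaper.
Producing Y = 123 with L alone: L = 30.75, K = 0.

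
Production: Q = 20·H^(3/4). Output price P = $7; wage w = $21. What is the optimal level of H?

H* = 625

MP_H = (3/4)·20·H^(-1/4) = 15·H^(-1/4).
Profit maximization for a price taker requires P·MP_H = w: 7·15·H^(-1/4) = 21.
So H^(-1/4) = 0.2, which gives H = 625.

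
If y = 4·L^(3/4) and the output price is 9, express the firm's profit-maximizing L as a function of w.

L(w) = 531441/w^(4)

MP_L = (3/4)·4·L^(-1/4) = 3·L^(-1/4).
Setting P·MP_L = w: 27·L^(-1/4) = w.
Solving for L: L^(-1/4) = w/27, so L = (27/w)^(4).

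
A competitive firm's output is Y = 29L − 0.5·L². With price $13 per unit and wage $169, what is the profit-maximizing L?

The marginal product of L is MP_L = 29 − L.
A price-taking firm hires until the value of the marginal product equals the wage: P·MP_L = w, so 13·(29 − L) = 169.
Then 29 − L = 13, giving L = 16.

L* = 16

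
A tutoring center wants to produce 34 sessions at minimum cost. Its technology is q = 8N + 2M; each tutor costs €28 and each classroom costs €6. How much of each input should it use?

The inputs are perfect substitutes, so the firm uses whichever has the lower cost per unit of output.
Cost per unit of output via N is w/8 = 3.5; via M it is r/2 = 3. M is cheaper.
Producing q = 34 with M alone: N = 0, M = 17.

N* = 0, M* = 17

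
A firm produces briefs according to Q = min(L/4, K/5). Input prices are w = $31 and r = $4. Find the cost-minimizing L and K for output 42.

L* = 168, K* = 210

With a fixed-proportions technology, the cost-minimizing bundle uses no slack in either input: L/4 = K/5 = Q.
So L = 4·42 = 168 and K = 5·42 = 210.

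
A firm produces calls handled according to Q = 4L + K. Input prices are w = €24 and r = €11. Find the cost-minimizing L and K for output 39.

The inputs are perfect substitutes, so the firm uses whichever has the lower cost per unit of output.
Cost per unit of output via L is 6; via K it is 11. L is cheaper.
Producing Q = 39 with L alone: L = 9.75, K = 0.

L* = 9.75, K* = 0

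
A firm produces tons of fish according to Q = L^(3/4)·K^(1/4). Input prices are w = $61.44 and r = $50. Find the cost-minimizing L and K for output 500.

L* = 625, K* = 256

Cost minimization requires the marginal rate of technical substitution to equal the input-price ratio: MP_L/MP_K = w/r.
Here MP_L/MP_K = (3/4)·(K/L)/(1/4) = 3·(K/L). Setting this equal to 61.44/50 = 1.2288 gives K = 0.4096L.
Substituting into Q = 500: L^(3/4)·(0.4096L)^(1/4) = 500.
Solving, L = 625 and K = 256.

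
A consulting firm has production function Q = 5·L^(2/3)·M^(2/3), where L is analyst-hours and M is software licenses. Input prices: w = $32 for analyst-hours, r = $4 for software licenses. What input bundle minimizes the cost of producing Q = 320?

Cost minimization requires the marginal rate of technical substitution to equal the input-price ratio: MP_L/MP_M = w/r.
Here MP_L/MP_M = (2/3)·(M/L)/(2/3) = (M/L). Setting this equal to 32/4 = 8 gives M = 8L.
Substituting into Q = 320: 5·L^(2/3)·(8L)^(2/3) = 320.
Solving, L = 8 and M = 64.

L* = 8, M* = 64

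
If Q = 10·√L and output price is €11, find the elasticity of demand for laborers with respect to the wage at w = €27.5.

MP_L = (1/2)·10·L^(-1/2), so P·MP_L = w gives 55·L^(-1/2) = w.
Solving, L(w) = (55/w)^(2). This is a constant-elasticity form: L ∝ w^(−2), so ε = −2.

ε = -2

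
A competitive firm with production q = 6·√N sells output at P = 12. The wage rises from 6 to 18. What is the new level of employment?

N* = 4

From P·MP_N = w with MP_N = 3·N^(-1/2), the labor demand is N(w) = (36/w)^(2).
At w = 6: N = 36. At w = 18: N = 4.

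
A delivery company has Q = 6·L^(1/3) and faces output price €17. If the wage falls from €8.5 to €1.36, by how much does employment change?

From P·MP_L = w with MP_L = 2·L^(-2/3), the labor demand is L(w) = (34/w)^(3/2).
At w = 8.5: L = 8. At w = 1.36: L = 125.
ΔL = 125 − 8 = 117.

ΔL = 117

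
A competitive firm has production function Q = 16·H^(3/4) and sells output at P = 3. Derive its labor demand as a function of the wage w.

MP_H = (3/4)·16·H^(-1/4) = 12·H^(-1/4).
Setting P·MP_H = w: 36·H^(-1/4) = w.
Solving for H: H^(-1/4) = w/36, so H = (36/w)^(4).

H(w) = 1679616/w^(4)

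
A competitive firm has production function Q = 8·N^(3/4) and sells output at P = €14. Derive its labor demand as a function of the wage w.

N(w) = (84/w)^(4)

MP_N = (3/4)·8·N^(-1/4) = 6·N^(-1/4).
Setting P·MP_N = w: 84·N^(-1/4) = w.
Solving for N: N^(-1/4) = w/84, so N = (84/w)^(4).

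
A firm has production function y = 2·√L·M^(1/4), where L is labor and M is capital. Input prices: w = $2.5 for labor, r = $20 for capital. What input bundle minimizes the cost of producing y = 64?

Cost minimization requires the marginal rate of technical substitution to equal the input-price ratio: MP_L/MP_M = w/r.
Here MP_L/MP_M = (1/2)·(M/L)/(1/4) = 2·(M/L). Setting this equal to 2.5/20 = 0.125 gives M = 0.0625L.
Substituting into y = 64: 2·L^(1/2)·(0.0625L)^(1/4) = 64.
Solving, L = 256 and M = 16.

L* = 256, M* = 16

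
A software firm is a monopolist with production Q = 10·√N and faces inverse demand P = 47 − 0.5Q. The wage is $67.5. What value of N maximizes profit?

Marginal revenue from the inverse demand is MR = 47 − Q.
The marginal product is MP_N = 5·N^(-1/2).
A monopolist hires until marginal revenue product equals the wage: MR·MP_N = w.
At N, Q = 10·√N. Substituting and solving: (47 − 10·√N)·5·N^(-1/2) = 67.5 gives N = 4.

N* = 4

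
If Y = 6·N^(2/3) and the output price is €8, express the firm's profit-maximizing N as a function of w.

N(w) = 32768/w³

MP_N = (2/3)·6·N^(-1/3) = 4·N^(-1/3).
Setting P·MP_N = w: 32·N^(-1/3) = w.
Solving for N: N^(-1/3) = w/32, so N = (32/w)^(3).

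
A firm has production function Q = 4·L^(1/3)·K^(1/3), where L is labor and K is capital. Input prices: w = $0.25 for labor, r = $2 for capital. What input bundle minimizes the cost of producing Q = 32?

L* = 64, K* = 8

Cost minimization requires the marginal rate of technical substitution to equal the input-price ratio: MP_L/MP_K = w/r.
Here MP_L/MP_K = (1/3)·(K/L)/(1/3) = (K/L). Setting this equal to 0.25/2 = 0.125 gives K = 0.125L.
Substituting into Q = 32: 4·L^(1/3)·(0.125L)^(1/3) = 32.
Solving, L = 64 and K = 8.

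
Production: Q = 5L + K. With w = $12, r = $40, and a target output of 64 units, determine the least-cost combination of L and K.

L* = 12.8, K* = 0

The inputs are perfect substitutes, so the firm uses whichever has the lower cost per unit of output.
Cost per unit of output via L is 2.4; via K it is 40. L is cheaper.
Producing Q = 64 with L alone: L = 12.8, K = 0.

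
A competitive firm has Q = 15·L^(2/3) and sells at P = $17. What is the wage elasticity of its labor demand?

ε = -3

MP_L = (2/3)·15·L^(-1/3), so P·MP_L = w gives 170·L^(-1/3) = w.
Solving, L(w) = (170/w)^(3). This is a constant-elasticity form: L ∝ w^(−3), so ε = −3.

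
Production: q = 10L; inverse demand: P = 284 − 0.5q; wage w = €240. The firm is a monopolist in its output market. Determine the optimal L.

Marginal revenue from the inverse demand is MR = 284 − q.
The marginal product is MP_L = 10.
A monopolist hires until marginal revenue product equals the wage: MR·MP_L = w.
(284 − 10L)·10 = 240, so L = 26.

L* = 26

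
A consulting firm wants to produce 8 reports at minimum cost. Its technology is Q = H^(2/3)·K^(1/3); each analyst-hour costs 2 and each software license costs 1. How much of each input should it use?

H* = 8, K* = 8

Cost minimization requires the marginal rate of technical substitution to equal the input-price ratio: MP_H/MP_K = w/r.
Here MP_H/MP_K = (2/3)·(K/H)/(1/3) = 2·(K/H). Setting this equal to 2/1 = 2 gives K = H.
Substituting into Q = 8: H^(2/3)·(H)^(1/3) = 8.
Solving, H = 8 and K = 8.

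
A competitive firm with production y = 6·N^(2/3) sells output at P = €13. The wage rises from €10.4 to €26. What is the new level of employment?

N* = 8

From P·MP_N = w with MP_N = 4·N^(-1/3), the labor demand is N(w) = (52/w)^(3).
At w = 10.4: N = 125. At w = 26: N = 8.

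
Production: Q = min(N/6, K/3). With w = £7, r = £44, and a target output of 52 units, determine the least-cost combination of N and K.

With a fixed-proportions technology, the cost-minimizing bundle uses no slack in either input: N/6 = K/3 = Q.
So N = 6·52 = 312 and K = 3·52 = 156.

N* = 312, K* = 156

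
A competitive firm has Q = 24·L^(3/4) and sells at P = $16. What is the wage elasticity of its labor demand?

ε = -4

MP_L = (3/4)·24·L^(-1/4), so P·MP_L = w gives 288·L^(-1/4) = w.
Solving, L(w) = (288/w)^(4). This is a constant-elasticity form: L ∝ w^(−4), so ε = −4.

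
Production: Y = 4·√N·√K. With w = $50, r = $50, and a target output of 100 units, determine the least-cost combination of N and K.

N* = 25, K* = 25

Cost minimization requires the marginal rate of technical substitution to equal the input-price ratio: MP_N/MP_K = w/r.
Here MP_N/MP_K = (1/2)·(K/N)/(1/2) = (K/N). Setting this equal to 50/50 = 1 gives K = N.
Substituting into Y = 100: 4·N^(1/2)·(N)^(1/2) = 100.
Solving, N = 25 and K = 25.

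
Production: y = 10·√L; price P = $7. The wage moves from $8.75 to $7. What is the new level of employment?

L* = 25

From P·MP_L = w with MP_L = 5·L^(-1/2), the labor demand is L(w) = (35/w)^(2).
At w = 8.75: L = 16. At w = 7: L = 25.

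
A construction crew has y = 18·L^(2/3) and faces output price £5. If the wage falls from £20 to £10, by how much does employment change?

From P·MP_L = w with MP_L = 12·L^(-1/3), the labor demand is L(w) = (60/w)^(3).
At w = 20: L = 27. At w = 10: L = 216.
ΔL = 216 − 27 = 189.

ΔL = 189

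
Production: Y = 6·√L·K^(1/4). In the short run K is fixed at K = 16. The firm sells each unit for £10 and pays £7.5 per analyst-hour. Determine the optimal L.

With K = 16, MP_L = (1/2)·6·L^(-1/2)·16^(1/4) = 6·L^(-1/2).
Profit maximization for a price taker requires P·MP_L = w: 10·6·L^(-1/2) = 7.5.
So L^(-1/2) = 0.125, which gives L = 64.

L* = 64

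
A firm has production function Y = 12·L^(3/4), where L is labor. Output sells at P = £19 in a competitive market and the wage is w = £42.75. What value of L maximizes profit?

L* = 256

MP_L = (3/4)·12·L^(-1/4) = 9·L^(-1/4).
Profit maximization for a price taker requires P·MP_L = w: 19·9·L^(-1/4) = 42.75.
So L^(-1/4) = 0.25, which gives L = 256.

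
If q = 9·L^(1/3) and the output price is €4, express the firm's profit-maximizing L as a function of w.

MP_L = (1/3)·9·L^(-2/3) = 3·L^(-2/3).
Setting P·MP_L = w: 12·L^(-2/3) = w.
Solving for L: L^(-2/3) = w/12, so L = (12/w)^(3/2).

L(w) = (12/w)^(3/2)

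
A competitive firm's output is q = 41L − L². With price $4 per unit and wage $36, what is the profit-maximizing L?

The marginal product of L is MP_L = 41 − 2L.
A price-taking firm hires until the value of the marginal product equals the wage: P·MP_L = w, so 4·(41 − 2L) = 36.
Then 41 − 2L = 9, giving L = 16.

L* = 16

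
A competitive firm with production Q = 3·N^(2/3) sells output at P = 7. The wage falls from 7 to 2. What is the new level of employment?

From P·MP_N = w with MP_N = 2·N^(-1/3), the labor demand is N(w) = (14/w)^(3).
At w = 7: N = 8. At w = 2: N = 343.

N* = 343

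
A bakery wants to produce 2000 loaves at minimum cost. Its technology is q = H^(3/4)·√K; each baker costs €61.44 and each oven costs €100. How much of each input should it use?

Cost minimization requires the marginal rate of technical substitution to equal the input-price ratio: MP_H/MP_K = w/r.
Here MP_H/MP_K = (3/4)·(K/H)/(1/2) = 1.5·(K/H). Setting this equal to 61.44/100 = 0.6144 gives K = 0.4096H.
Substituting into q = 2000: H^(3/4)·(0.4096H)^(1/2) = 2000.
Solving, H = 625 and K = 256.

H* = 625, K* = 256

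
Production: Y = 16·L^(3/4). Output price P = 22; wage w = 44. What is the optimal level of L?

L* = 1296

MP_L = (3/4)·16·L^(-1/4) = 12·L^(-1/4).
Profit maximization for a price taker requires P·MP_L = w: 22·12·L^(-1/4) = 44.
So L^(-1/4) = 1/6, which gives L = 1296.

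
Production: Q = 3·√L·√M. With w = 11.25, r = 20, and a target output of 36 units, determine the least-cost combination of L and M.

L* = 16, M* = 9

Cost minimization requires the marginal rate of technical substitution to equal the input-price ratio: MP_L/MP_M = w/r.
Here MP_L/MP_M = (1/2)·(M/L)/(1/2) = (M/L). Setting this equal to 11.25/20 = 0.5625 gives M = 0.5625L.
Substituting into Q = 36: 3·L^(1/2)·(0.5625L)^(1/2) = 36.
Solving, L = 16 and M = 9.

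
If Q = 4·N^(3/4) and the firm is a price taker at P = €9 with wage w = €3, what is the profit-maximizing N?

N* = 6561

MP_N = (3/4)·4·N^(-1/4) = 3·N^(-1/4).
Profit maximization for a price taker requires P·MP_N = w: 9·3·N^(-1/4) = 3.
So N^(-1/4) = 1/9, which gives N = 6561.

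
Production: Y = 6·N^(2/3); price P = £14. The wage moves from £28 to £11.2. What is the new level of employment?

From P·MP_N = w with MP_N = 4·N^(-1/3), the labor demand is N(w) = (56/w)^(3).
At w = 28: N = 8. At w = 11.2: N = 125.

N* = 125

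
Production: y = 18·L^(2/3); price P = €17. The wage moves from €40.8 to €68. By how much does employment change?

From P·MP_L = w with MP_L = 12·L^(-1/3), the labor demand is L(w) = (204/w)^(3).
At w = 40.8: L = 125. At w = 68: L = 27.
ΔL = 27 − 125 = -98.

ΔL = -98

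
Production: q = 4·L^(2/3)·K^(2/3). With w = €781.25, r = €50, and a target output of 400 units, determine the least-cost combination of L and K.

L* = 8, K* = 125

Cost minimization requires the marginal rate of technical substitution to equal the input-price ratio: MP_L/MP_K = w/r.
Here MP_L/MP_K = (2/3)·(K/L)/(2/3) = (K/L). Setting this equal to 781.25/50 = 15.625 gives K = 15.625L.
Substituting into q = 400: 4·L^(2/3)·(15.625L)^(2/3) = 400.
Solving, L = 8 and K = 125.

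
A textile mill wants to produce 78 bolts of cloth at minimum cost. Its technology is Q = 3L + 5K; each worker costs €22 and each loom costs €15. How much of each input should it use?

The inputs are perfect substitutes, so the firm uses whichever has the lower cost per unit of output.
Cost per unit of output via L is w/3 = 22/3; via K it is r/5 = 3. K is cheaper.
Producing Q = 78 with K alone: L = 0, K = 15.6.

L* = 0, K* = 15.6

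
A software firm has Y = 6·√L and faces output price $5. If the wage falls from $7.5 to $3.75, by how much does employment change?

ΔL = 12

From P·MP_L = w with MP_L = 3·L^(-1/2), the labor demand is L(w) = (15/w)^(2).
At w = 7.5: L = 4. At w = 3.75: L = 16.
ΔL = 16 − 4 = 12.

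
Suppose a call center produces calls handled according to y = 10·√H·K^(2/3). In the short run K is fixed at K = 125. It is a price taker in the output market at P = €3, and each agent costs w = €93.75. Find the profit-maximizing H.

H* = 16

With K = 125, MP_H = (1/2)·10·H^(-1/2)·125^(2/3) = 125·H^(-1/2).
Profit maximization for a price taker requires P·MP_H = w: 3·125·H^(-1/2) = 93.75.
So H^(-1/2) = 0.25, which gives H = 16.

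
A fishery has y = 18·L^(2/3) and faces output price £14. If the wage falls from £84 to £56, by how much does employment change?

From P·MP_L = w with MP_L = 12·L^(-1/3), the labor demand is L(w) = (168/w)^(3).
At w = 84: L = 8. At w = 56: L = 27.
ΔL = 27 − 8 = 19.

ΔL = 19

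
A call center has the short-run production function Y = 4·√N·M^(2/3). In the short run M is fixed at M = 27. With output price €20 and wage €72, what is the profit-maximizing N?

With M = 27, MP_N = (1/2)·4·N^(-1/2)·27^(2/3) = 18·N^(-1/2).
Profit maximization for a price taker requires P·MP_N = w: 20·18·N^(-1/2) = 72.
So N^(-1/2) = 0.2, which gives N = 25.

N* = 25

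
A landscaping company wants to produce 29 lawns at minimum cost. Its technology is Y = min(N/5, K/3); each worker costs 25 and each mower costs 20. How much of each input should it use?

With a fixed-proportions technology, the cost-minimizing bundle uses no slack in either input: N/5 = K/3 = Y.
So N = 5·29 = 145 and K = 3·29 = 87.

N* = 145, K* = 87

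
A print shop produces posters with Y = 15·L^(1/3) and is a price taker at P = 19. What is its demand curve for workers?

L(w) = (95/w)^(3/2)

MP_L = (1/3)·15·L^(-2/3) = 5·L^(-2/3).
Setting P·MP_L = w: 95·L^(-2/3) = w.
Solving for L: L^(-2/3) = w/95, so L = (95/w)^(3/2).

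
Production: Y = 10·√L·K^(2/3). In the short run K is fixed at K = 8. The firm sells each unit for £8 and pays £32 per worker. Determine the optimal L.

With K = 8, MP_L = (1/2)·10·L^(-1/2)·8^(2/3) = 20·L^(-1/2).
Profit maximization for a price taker requires P·MP_L = w: 8·20·L^(-1/2) = 32.
So L^(-1/2) = 0.2, which gives L = 25.

L* = 25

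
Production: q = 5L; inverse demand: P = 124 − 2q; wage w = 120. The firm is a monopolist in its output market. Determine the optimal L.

Marginal revenue from the inverse demand is MR = 124 − 4q.
The marginal product is MP_L = 5.
A monopolist hires until marginal revenue product equals the wage: MR·MP_L = w.
(124 − 20L)·5 = 120, so L = 5.

L* = 5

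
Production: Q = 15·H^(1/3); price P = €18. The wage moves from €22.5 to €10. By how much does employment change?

From P·MP_H = w with MP_H = 5·H^(-2/3), the labor demand is H(w) = (90/w)^(3/2).
At w = 22.5: H = 8. At w = 10: H = 27.
ΔH = 27 − 8 = 19.

ΔH = 19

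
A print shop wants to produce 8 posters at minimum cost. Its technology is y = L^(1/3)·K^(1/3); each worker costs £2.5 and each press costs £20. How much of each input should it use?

L* = 64, K* = 8

Cost minimization requires the marginal rate of technical substitution to equal the input-price ratio: MP_L/MP_K = w/r.
Here MP_L/MP_K = (1/3)·(K/L)/(1/3) = (K/L). Setting this equal to 2.5/20 = 0.125 gives K = 0.125L.
Substituting into y = 8: L^(1/3)·(0.125L)^(1/3) = 8.
Solving, L = 64 and K = 8.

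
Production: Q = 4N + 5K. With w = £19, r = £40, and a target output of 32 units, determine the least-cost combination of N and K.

The inputs are perfect substitutes, so the firm uses whichever has the lower cost per unit of output.
Cost per unit of output via N is w/4 = 4.75; via K it is r/5 = 8. N is cheaper.
Producing Q = 32 with N alone: N = 8, K = 0.

N* = 8, K* = 0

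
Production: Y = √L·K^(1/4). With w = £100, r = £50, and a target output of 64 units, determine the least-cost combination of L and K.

Cost minimization requires the marginal rate of technical substitution to equal the input-price ratio: MP_L/MP_K = w/r.
Here MP_L/MP_K = (1/2)·(K/L)/(1/4) = 2·(K/L). Setting this equal to 100/50 = 2 gives K = L.
Substituting into Y = 64: L^(1/2)·(L)^(1/4) = 64.
Solving, L = 256 and K = 256.

L* = 256, K* = 256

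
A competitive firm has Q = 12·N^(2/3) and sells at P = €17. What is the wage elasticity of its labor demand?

ε = -3

MP_N = (2/3)·12·N^(-1/3), so P·MP_N = w gives 136·N^(-1/3) = w.
Solving, N(w) = (136/w)^(3). This is a constant-elasticity form: N ∝ w^(−3), so ε = −3.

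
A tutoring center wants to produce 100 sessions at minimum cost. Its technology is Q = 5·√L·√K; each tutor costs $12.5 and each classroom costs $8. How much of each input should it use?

L* = 16, K* = 25

Cost minimization requires the marginal rate of technical substitution to equal the input-price ratio: MP_L/MP_K = w/r.
Here MP_L/MP_K = (1/2)·(K/L)/(1/2) = (K/L). Setting this equal to 12.5/8 = 1.5625 gives K = 1.5625L.
Substituting into Q = 100: 5·L^(1/2)·(1.5625L)^(1/2) = 100.
Solving, L = 16 and K = 25.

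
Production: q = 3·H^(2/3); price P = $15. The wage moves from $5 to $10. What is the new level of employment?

H* = 27

From P·MP_H = w with MP_H = 2·H^(-1/3), the labor demand is H(w) = (30/w)^(3).
At w = 5: H = 216. At w = 10: H = 27.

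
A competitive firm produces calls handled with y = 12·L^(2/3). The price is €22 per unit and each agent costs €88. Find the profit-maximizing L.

MP_L = (2/3)·12·L^(-1/3) = 8·L^(-1/3).
Profit maximization for a price taker requires P·MP_L = w: 22·8·L^(-1/3) = 88.
So L^(-1/3) = 0.5, which gives L = 8.

L* = 8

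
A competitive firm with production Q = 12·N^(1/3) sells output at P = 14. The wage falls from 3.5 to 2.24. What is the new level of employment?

N* = 125

From P·MP_N = w with MP_N = 4·N^(-2/3), the labor demand is N(w) = (56/w)^(3/2).
At w = 3.5: N = 64. At w = 2.24: N = 125.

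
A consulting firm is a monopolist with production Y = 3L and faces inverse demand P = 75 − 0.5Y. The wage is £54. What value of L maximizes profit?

Marginal revenue from the inverse demand is MR = 75 − Y.
The marginal product is MP_L = 3.
A monopolist hires until marginal revenue product equals the wage: MR·MP_L = w.
(75 − 3L)·3 = 54, so L = 19.

L* = 19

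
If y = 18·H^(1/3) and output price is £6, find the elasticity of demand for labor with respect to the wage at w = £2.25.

ε = -1.5

MP_H = (1/3)·18·H^(-2/3), so P·MP_H = w gives 36·H^(-2/3) = w.
Solving, H(w) = (36/w)^(3/2). This is a constant-elasticity form: H ∝ w^(−3/2), so ε = −3/2.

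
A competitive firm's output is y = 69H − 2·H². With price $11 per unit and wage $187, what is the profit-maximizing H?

H* = 13

The marginal product of H is MP_H = 69 − 4H.
A price-taking firm hires until the value of the marginal product equals the wage: P·MP_H = w, so 11·(69 − 4H) = 187.
Then 69 − 4H = 17, giving H = 13.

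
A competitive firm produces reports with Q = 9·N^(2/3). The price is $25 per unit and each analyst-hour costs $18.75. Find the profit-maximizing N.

MP_N = (2/3)·9·N^(-1/3) = 6·N^(-1/3).
Profit maximization for a price taker requires P·MP_N = w: 25·6·N^(-1/3) = 18.75.
So N^(-1/3) = 0.125, which gives N = 512.

N* = 512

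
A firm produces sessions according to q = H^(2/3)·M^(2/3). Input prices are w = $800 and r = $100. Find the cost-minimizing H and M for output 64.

H* = 8, M* = 64

Cost minimization requires the marginal rate of technical substitution to equal the input-price ratio: MP_H/MP_M = w/r.
Here MP_H/MP_M = (2/3)·(M/H)/(2/3) = (M/H). Setting this equal to 800/100 = 8 gives M = 8H.
Substituting into q = 64: H^(2/3)·(8H)^(2/3) = 64.
Solving, H = 8 and M = 64.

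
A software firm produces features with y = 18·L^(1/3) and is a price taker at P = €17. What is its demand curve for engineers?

L(w) = (102/w)^(3/2)

MP_L = (1/3)·18·L^(-2/3) = 6·L^(-2/3).
Setting P·MP_L = w: 102·L^(-2/3) = w.
Solving for L: L^(-2/3) = w/102, so L = (102/w)^(3/2).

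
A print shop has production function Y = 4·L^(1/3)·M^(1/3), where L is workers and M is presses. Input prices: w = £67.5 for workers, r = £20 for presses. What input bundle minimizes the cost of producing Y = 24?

L* = 8, M* = 27

Cost minimization requires the marginal rate of technical substitution to equal the input-price ratio: MP_L/MP_M = w/r.
Here MP_L/MP_M = (1/3)·(M/L)/(1/3) = (M/L). Setting this equal to 67.5/20 = 3.375 gives M = 3.375L.
Substituting into Y = 24: 4·L^(1/3)·(3.375L)^(1/3) = 24.
Solving, L = 8 and M = 27.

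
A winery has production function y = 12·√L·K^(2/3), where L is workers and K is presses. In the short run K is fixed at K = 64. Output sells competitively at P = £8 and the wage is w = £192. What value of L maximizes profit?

L* = 16

With K = 64, MP_L = (1/2)·12·L^(-1/2)·64^(2/3) = 96·L^(-1/2).
Profit maximization for a price taker requires P·MP_L = w: 8·96·L^(-1/2) = 192.
So L^(-1/2) = 0.25, which gives L = 16.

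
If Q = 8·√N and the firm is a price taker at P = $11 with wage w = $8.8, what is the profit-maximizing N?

N* = 25

MP_N = (1/2)·8·N^(-1/2) = 4·N^(-1/2).
Profit maximization for a price taker requires P·MP_N = w: 11·4·N^(-1/2) = 8.8.
So N^(-1/2) = 0.2, which gives N = 25.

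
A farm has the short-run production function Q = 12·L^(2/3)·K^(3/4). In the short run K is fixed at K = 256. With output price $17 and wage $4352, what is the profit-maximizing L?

With K = 256, MP_L = (2/3)·12·L^(-1/3)·256^(3/4) = 512·L^(-1/3).
Profit maximization for a price taker requires P·MP_L = w: 17·512·L^(-1/3) = 4352.
So L^(-1/3) = 0.5, which gives L = 8.

L* = 8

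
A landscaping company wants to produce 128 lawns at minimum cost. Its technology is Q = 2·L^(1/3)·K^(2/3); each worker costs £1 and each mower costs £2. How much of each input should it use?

L* = 64, K* = 64

Cost minimization requires the marginal rate of technical substitution to equal the input-price ratio: MP_L/MP_K = w/r.
Here MP_L/MP_K = (1/3)·(K/L)/(2/3) = 0.5·(K/L). Setting this equal to 1/2 = 0.5 gives K = L.
Substituting into Q = 128: 2·L^(1/3)·(L)^(2/3) = 128.
Solving, L = 64 and K = 64.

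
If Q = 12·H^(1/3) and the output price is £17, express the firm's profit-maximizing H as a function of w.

MP_H = (1/3)·12·H^(-2/3) = 4·H^(-2/3).
Setting P·MP_H = w: 68·H^(-2/3) = w.
Solving for H: H^(-2/3) = w/68, so H = (68/w)^(3/2).

H(w) = (68/w)^(3/2)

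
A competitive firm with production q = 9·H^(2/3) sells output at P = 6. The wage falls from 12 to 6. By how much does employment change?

ΔH = 189

From P·MP_H = w with MP_H = 6·H^(-1/3), the labor demand is H(w) = (36/w)^(3).
At w = 12: H = 27. At w = 6: H = 216.
ΔH = 216 − 27 = 189.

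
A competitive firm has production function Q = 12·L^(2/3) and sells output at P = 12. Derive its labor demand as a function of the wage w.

MP_L = (2/3)·12·L^(-1/3) = 8·L^(-1/3).
Setting P·MP_L = w: 96·L^(-1/3) = w.
Solving for L: L^(-1/3) = w/96, so L = (96/w)^(3).

L(w) = 884736/w³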